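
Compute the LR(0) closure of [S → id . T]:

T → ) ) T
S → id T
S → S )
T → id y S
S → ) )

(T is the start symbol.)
Start with: [S → id . T]
  [S → id . T] has the dot before T: add [T → . ) ) T], [T → . id y S]
No further items can be added.

CLOSURE = { [S → id . T], [T → . ) ) T], [T → . id y S] }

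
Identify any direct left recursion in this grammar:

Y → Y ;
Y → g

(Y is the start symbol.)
Y → Y ;: LEFT RECURSIVE (starts with Y)
Y → g: starts with g

The grammar has direct left recursion on: Y.

Answer: Yes, Y is left-recursive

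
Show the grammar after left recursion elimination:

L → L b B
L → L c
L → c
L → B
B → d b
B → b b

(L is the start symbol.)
L → c L'
L → B L'
L' → b B L'
L' → c L'
L' → ε
B → d b
B → b b

L is directly left-recursive. The standard transformation for
  A → A α₁ | ... | A α_m | β₁ | ... | β_n
is
  A  → β₁ A' | ... | β_n A'
  A' → α₁ A' | ... | α_m A' | ε

L → c becomes L → c L'
L → B becomes L → B L'
L → L b B becomes L' → b B L'
L → L c becomes L' → c L'
Add L' → ε

Productions for other non-terminals are unchanged:
  B → d b
  B → b b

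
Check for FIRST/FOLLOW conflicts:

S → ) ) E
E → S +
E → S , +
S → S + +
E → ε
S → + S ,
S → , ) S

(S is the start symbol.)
Yes. E → S '+' with FOLLOW(E) on { '+', ',' }; E → S ',' '+' with FOLLOW(E) on { '+', ',' }

Nullable non-terminals: E.
FIRST sets used below: FIRST(S) = { ')', '+', ',' }

E: nullable alternative(s) E → ε; FOLLOW(E) = { $, '+', ',' }
  E → S +: FIRST \ {ε} = { ')', '+', ',' } — overlaps FOLLOW(E) on { '+', ',' }: CONFLICT
  E → S , +: FIRST \ {ε} = { ')', '+', ',' } — overlaps FOLLOW(E) on { '+', ',' }: CONFLICT
  E → ε: FIRST \ {ε} = { } — this is the only nullable alternative, skip

S has no nullable alternative, so no FIRST/FOLLOW check is needed there.

So the grammar has 2 FIRST/FOLLOW conflicts (marked CONFLICT above).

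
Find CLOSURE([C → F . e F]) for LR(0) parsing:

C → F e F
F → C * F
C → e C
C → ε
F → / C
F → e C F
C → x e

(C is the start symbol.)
Start with: [C → F . e F]
The dot precedes the terminal e, so nothing is added.

CLOSURE = { [C → F . e F] }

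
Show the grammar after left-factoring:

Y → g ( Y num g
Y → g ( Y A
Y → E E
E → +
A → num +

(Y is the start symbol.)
Y → g ( Y Y'
Y' → num g
Y' → A
Y → E E
E → +
A → num +

Left-factoring transforms A → αβ₁ | αβ₂ into A → αA' and A' → β₁ | β₂
(α is the longest common prefix among the alternatives). Repeat until
no nonterminal has two alternatives with a common prefix.

Round 1: Y has alternatives sharing prefix 'g ( Y'. Introduce Y': Y → g ( Y Y'
  Add: Y' → num g
  Add: Y' → A

No remaining common prefixes — done.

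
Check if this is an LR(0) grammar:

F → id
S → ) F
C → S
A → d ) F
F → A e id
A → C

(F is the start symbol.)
Yes, the grammar is LR(0)

A grammar is LR(0) if no state in the canonical LR(0) collection has:
  - both a shift item (dot before a terminal) and a complete item (shift-reduce conflict), or
  - two or more complete items (reduce-reduce conflict; the accept item [F' → F .] counts as a complete item here).

Augment with F' → F and build the canonical LR(0) collection (I0 = CLOSURE({[F' → . F]}), then GOTO on every symbol after a dot until no new states appear). It has 13 states:
  I0: { [A → . C], [A → . d ) F], [C → . S], [F → . A e id], [F → . id], [F' → . F], [S → . ) F] }  — shift
  I1: { [A → . C], [A → . d ) F], [C → . S], [F → . A e id], [F → . id], [S → ) . F], [S → . ) F] }  — shift
  I2: { [F → A . e id] }  — shift
  I3: { [A → C .] }  — reduce
  I4: { [F' → F .] }  — accept
  I5: { [C → S .] }  — reduce
  I6: { [A → d . ) F] }  — shift
  I7: { [F → id .] }  — reduce
  I8: { [A → . C], [A → . d ) F], [A → d ) . F], [C → . S], [F → . A e id], [F → . id], [S → . ) F] }  — shift
  I9: { [A → d ) F .] }  — reduce
  I10: { [F → A e . id] }  — shift
  I11: { [F → A e id .] }  — reduce
  I12: { [S → ) F .] }  — reduce

Every state is either a pure shift/goto state or contains exactly one complete item and nothing to shift — no conflicts. The grammar is LR(0).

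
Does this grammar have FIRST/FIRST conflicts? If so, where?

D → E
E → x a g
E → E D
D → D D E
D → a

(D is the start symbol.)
A FIRST/FIRST conflict occurs when two productions N → α and N → β for the same non-terminal have FIRST(α) ∩ FIRST(β) ≠ ∅ (with ε ∈ FIRST of a nullable right-hand side, so two nullable alternatives also conflict).

FIRST sets of the non-terminals at (or reachable through a nullable prefix from) the front of some alternative:
  FIRST(E) = { 'x' }
  FIRST(D) = { 'a', 'x' }

Productions for D:
  D → E: FIRST = { 'x' }
  D → D D E: FIRST = { 'a', 'x' }
  D → a: FIRST = { 'a' }
Productions for E:
  E → x a g: FIRST = { 'x' }
  E → E D: FIRST = { 'x' }

Conflict for D: D → E and D → D D E
  Overlap: { 'x' }
Conflict for D: D → D D E and D → a
  Overlap: { 'a' }
Conflict for E: E → x a g and E → E D
  Overlap: { 'x' }

Answer: Yes. D → E / D → D D E on { 'x' }; D → D D E / D → a on { 'a' }; E → x a g / E → E D on { 'x' }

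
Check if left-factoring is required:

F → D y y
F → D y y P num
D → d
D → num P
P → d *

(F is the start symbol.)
Yes, F has productions with common prefix 'D y y'

Left-factoring is needed when two productions for the same non-terminal
share a common prefix on the right-hand side.

Productions for F:
  F → D y y
  F → D y y P num
Productions for D:
  D → d
  D → num P

Found common prefix 'D y y' in productions for F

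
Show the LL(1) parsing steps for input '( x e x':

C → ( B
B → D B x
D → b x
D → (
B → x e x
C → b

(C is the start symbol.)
LL(1) parsing maintains a stack (initially the start symbol over $) and the input. At each step: if the stack top is a terminal, match it against the current input token; if it is a non-terminal N, replace it with the RHS of M[N, lookahead] (the unique production whose predict set contains the lookahead).

Stack is shown with the top on the left.

Stack    Input      Action
--------------------------
C $      ( x e x $  output C → ( B
( B $    ( x e x $  match '('
B $      x e x $    output B → x e x
x e x $  x e x $    match 'x'
e x $    e x $      match 'e'
x $      x $        match 'x'
$        $          accept

The string is accepted.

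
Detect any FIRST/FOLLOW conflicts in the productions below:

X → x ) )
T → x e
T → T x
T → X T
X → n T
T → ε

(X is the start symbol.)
A FIRST/FOLLOW conflict occurs when a non-terminal N has a nullable alternative N → β (β ⇒* ε) and another alternative N → α with FIRST(α) ∩ FOLLOW(N) ≠ ∅: on such a lookahead the parser cannot decide between expanding α and letting N vanish via β.

Nullable non-terminals: T.
FIRST sets used below: FIRST(T) = { 'n', 'x', ε }, FIRST(X) = { 'n', 'x' }

T: nullable alternative(s) T → ε; FOLLOW(T) = { $, 'n', 'x' }
  T → x e: FIRST \ {ε} = { 'x' } — overlaps FOLLOW(T) on { 'x' }: CONFLICT
  T → T x: FIRST \ {ε} = { 'n', 'x' } — overlaps FOLLOW(T) on { 'n', 'x' }: CONFLICT
  T → X T: FIRST \ {ε} = { 'n', 'x' } — overlaps FOLLOW(T) on { 'n', 'x' }: CONFLICT
  T → ε: FIRST \ {ε} = { } — this is the only nullable alternative, skip

X has no nullable alternative, so no FIRST/FOLLOW check is needed there.

So the grammar has 3 FIRST/FOLLOW conflicts (marked CONFLICT above).

Answer: Yes. T → x e with FOLLOW(T) on { 'x' }; T → T x with FOLLOW(T) on { 'n', 'x' }; T → X T with FOLLOW(T) on { 'n', 'x' }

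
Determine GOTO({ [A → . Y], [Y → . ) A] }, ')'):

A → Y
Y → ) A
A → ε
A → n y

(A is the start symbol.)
GOTO(I, ')') = CLOSURE({ [A → αX.β] : [A → α.Xβ] ∈ I, X = ')' })

Items with dot before ')', with the dot advanced:
  [Y → . ) A] → [Y → ) . A]
Closure of the advanced items:
  [Y → ) . A] has the dot before A: add [A → . Y], [A → .], [A → . n y]
  [A → . Y] has the dot before Y: add [Y → . ) A]

GOTO = { [A → . Y], [A → . n y], [A → .], [Y → ) . A], [Y → . ) A] }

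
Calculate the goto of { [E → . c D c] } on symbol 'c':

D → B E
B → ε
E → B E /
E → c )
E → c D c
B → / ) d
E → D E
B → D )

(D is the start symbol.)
{ [B → . / ) d], [B → . D )], [B → .], [D → . B E], [E → c . D c] }

GOTO(I, 'c') = CLOSURE({ [A → αX.β] : [A → α.Xβ] ∈ I, X = 'c' })

Items with dot before 'c', with the dot advanced:
  [E → . c D c] → [E → c . D c]
Closure of the advanced items:
  [E → c . D c] has the dot before D: add [D → . B E]
  [D → . B E] has the dot before B: add [B → .], [B → . / ) d], [B → . D )]

GOTO = { [B → . / ) d], [B → . D )], [B → .], [D → . B E], [E → c . D c] }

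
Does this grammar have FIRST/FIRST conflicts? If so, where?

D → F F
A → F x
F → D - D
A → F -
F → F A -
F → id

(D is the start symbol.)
A FIRST/FIRST conflict occurs when two productions N → α and N → β for the same non-terminal have FIRST(α) ∩ FIRST(β) ≠ ∅ (with ε ∈ FIRST of a nullable right-hand side, so two nullable alternatives also conflict).

FIRST sets of the non-terminals at (or reachable through a nullable prefix from) the front of some alternative:
  FIRST(F) = { 'id' }
  FIRST(D) = { 'id' }

Productions for A:
  A → F x: FIRST = { 'id' }
  A → F -: FIRST = { 'id' }
Productions for F:
  F → D - D: FIRST = { 'id' }
  F → F A -: FIRST = { 'id' }
  F → id: FIRST = { 'id' }
D has only one production, so no FIRST/FIRST conflict is possible there.

Conflict for A: A → F x and A → F -
  Overlap: { 'id' }
Conflict for F: F → D - D and F → F A -
  Overlap: { 'id' }
Conflict for F: F → D - D and F → id
  Overlap: { 'id' }
Conflict for F: F → F A - and F → id
  Overlap: { 'id' }

Answer: Yes. A → F x / A → F '-' on { 'id' }; F → D '-' D / F → F A '-' on { 'id' }; F → D '-' D / F → id on { 'id' }; F → F A '-' / F → id on { 'id' }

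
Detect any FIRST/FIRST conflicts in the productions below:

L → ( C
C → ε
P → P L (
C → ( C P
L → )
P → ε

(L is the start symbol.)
No FIRST/FIRST conflicts.

A FIRST/FIRST conflict occurs when two productions N → α and N → β for the same non-terminal have FIRST(α) ∩ FIRST(β) ≠ ∅ (with ε ∈ FIRST of a nullable right-hand side, so two nullable alternatives also conflict).

FIRST sets of the non-terminals at (or reachable through a nullable prefix from) the front of some alternative:
  FIRST(P) = { '(', ')', ε }
  FIRST(L) = { '(', ')' }

Productions for L:
  L → ( C: FIRST = { '(' }
  L → ): FIRST = { ')' }
Productions for C:
  C → ε: FIRST = { ε }
  C → ( C P: FIRST = { '(' }
Productions for P:
  P → P L (: FIRST = { '(', ')' }
  P → ε: FIRST = { ε }

All alternatives of each non-terminal have pairwise disjoint FIRST sets.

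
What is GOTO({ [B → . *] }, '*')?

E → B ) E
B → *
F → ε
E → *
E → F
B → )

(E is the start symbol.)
GOTO(I, '*') = CLOSURE({ [A → αX.β] : [A → α.Xβ] ∈ I, X = '*' })

Items with dot before '*', with the dot advanced:
  [B → . *] → [B → * .]
Closure adds nothing (no advanced item has the dot before a non-terminal).

GOTO = { [B → * .] }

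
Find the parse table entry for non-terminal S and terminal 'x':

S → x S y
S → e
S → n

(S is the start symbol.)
S → x S y

To find M[S, 'x'], we find productions for S where 'x' is in the predict set (PREDICT(N → α) = (FIRST(α) \ {ε}) ∪ (FOLLOW(N) if α ⇒* ε)).

S → x S y: PREDICT = { 'x' }
  'x' is in predict set, so this production goes in M[S, 'x']
S → e: PREDICT = { 'e' }
S → n: PREDICT = { 'n' }

M[S, 'x'] = S → x S y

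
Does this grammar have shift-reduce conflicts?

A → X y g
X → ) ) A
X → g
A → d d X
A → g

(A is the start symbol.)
A shift-reduce conflict occurs when an LR(0) state has both:
  - a complete (reduce) item [A → α .] (dot at the end), and
  - a shift item [B → β . c γ] (dot before a terminal).

Augment with A' → A and build the canonical LR(0) collection (I0 = CLOSURE({[A' → . A]}), then GOTO on every symbol after a dot until no new states appear). It has 13 states:
  I0: { [A → . X y g], [A → . d d X], [A → . g], [A' → . A], [X → . ) ) A], [X → . g] }  — shift
  I1: { [X → ) . ) A] }  — shift
  I2: { [A' → A .] }  — accept
  I3: { [A → X . y g] }  — shift
  I4: { [A → d . d X] }  — shift
  I5: { [A → g .], [X → g .] }  — 2 reduces
  I6: { [A → d d . X], [X → . ) ) A], [X → . g] }  — shift
  I7: { [A → d d X .] }  — reduce
  I8: { [X → g .] }  — reduce
  I9: { [A → X y . g] }  — shift
  I10: { [A → X y g .] }  — reduce
  I11: { [A → . X y g], [A → . d d X], [A → . g], [X → ) ) . A], [X → . ) ) A], [X → . g] }  — shift
  I12: { [X → ) ) A .] }  — reduce

No state contains both a complete item and a shift item.

Answer: No shift-reduce conflicts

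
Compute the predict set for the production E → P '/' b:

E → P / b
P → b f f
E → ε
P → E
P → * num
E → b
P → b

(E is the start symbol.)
{ '*', '/', 'b' }

PREDICT(E → P '/' b) = (FIRST(RHS) \ {ε}) ∪ (FOLLOW(E) if ε ∈ FIRST(RHS), i.e. RHS ⇒* ε)
FIRST(P) = { '*', '/', 'b', ε }
FIRST(P '/' b) = { '*', '/', 'b' }
ε ∉ FIRST(P '/' b), so FOLLOW(E) is not added.
PREDICT(E → P '/' b) = { '*', '/', 'b' }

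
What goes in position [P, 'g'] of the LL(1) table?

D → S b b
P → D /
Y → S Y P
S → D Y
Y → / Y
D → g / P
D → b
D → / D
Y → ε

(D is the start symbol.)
To find M[P, 'g'], we find productions for P where 'g' is in the predict set (PREDICT(N → α) = (FIRST(α) \ {ε}) ∪ (FOLLOW(N) if α ⇒* ε)).

Relevant sets:
  FIRST(D) = { '/', 'b', 'g' }

P → D /: PREDICT = { '/', 'b', 'g' }
  'g' is in predict set, so this production goes in M[P, 'g']

M[P, 'g'] = P → D /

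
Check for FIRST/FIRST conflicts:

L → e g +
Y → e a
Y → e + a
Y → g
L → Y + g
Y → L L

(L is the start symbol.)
FIRST sets of the non-terminals at (or reachable through a nullable prefix from) the front of some alternative:
  FIRST(Y) = { 'e', 'g' }
  FIRST(L) = { 'e', 'g' }

Productions for L:
  L → e g +: FIRST = { 'e' }
  L → Y + g: FIRST = { 'e', 'g' }
Productions for Y:
  Y → e a: FIRST = { 'e' }
  Y → e + a: FIRST = { 'e' }
  Y → g: FIRST = { 'g' }
  Y → L L: FIRST = { 'e', 'g' }

Conflict for L: L → e g + and L → Y + g
  Overlap: { 'e' }
Conflict for Y: Y → e a and Y → e + a
  Overlap: { 'e' }
Conflict for Y: Y → e a and Y → L L
  Overlap: { 'e' }
Conflict for Y: Y → e + a and Y → L L
  Overlap: { 'e' }
Conflict for Y: Y → g and Y → L L
  Overlap: { 'g' }

Answer: Yes. L → e g '+' / L → Y '+' g on { 'e' }; Y → e a / Y → e '+' a on { 'e' }; Y → e a / Y → L L on { 'e' }; Y → e '+' a / Y → L L on { 'e' }; Y → g / Y → L L on { 'g' }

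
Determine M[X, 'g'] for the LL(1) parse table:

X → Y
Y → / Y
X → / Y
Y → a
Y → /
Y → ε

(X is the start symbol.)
Empty (error entry)

To find M[X, 'g'], we find productions for X where 'g' is in the predict set (PREDICT(N → α) = (FIRST(α) \ {ε}) ∪ (FOLLOW(N) if α ⇒* ε)).

Relevant sets:
  FIRST(Y) = { '/', 'a', ε }
  FOLLOW(X) = { $ }

X → Y: PREDICT = { $, '/', 'a' }
X → / Y: PREDICT = { '/' }

M[X, 'g'] is empty (no production applies)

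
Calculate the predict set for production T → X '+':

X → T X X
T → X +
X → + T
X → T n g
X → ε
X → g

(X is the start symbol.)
PREDICT(T → X '+') = (FIRST(RHS) \ {ε}) ∪ (FOLLOW(T) if ε ∈ FIRST(RHS), i.e. RHS ⇒* ε)
FIRST(X) = { '+', 'g', ε }
FIRST(X '+') = { '+', 'g' }
ε ∉ FIRST(X '+'), so FOLLOW(T) is not added.
PREDICT(T → X '+') = { '+', 'g' }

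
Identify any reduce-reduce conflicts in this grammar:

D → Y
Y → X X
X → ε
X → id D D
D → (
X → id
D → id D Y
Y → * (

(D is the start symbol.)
A reduce-reduce conflict occurs when an LR(0) state has two complete items [A → α .] and [B → β .] — both call for a reduction, and with no lookahead the parser cannot choose between them.

Augment with D' → D and build the canonical LR(0) collection (I0 = CLOSURE({[D' → . D]}), then GOTO on every symbol after a dot until no new states appear). It has 14 states:
  I0: { [D → . (], [D → . Y], [D → . id D Y], [D' → . D], [X → . id D D], [X → . id], [X → .], [Y → . * (], [Y → . X X] }  — shift, reduce
  I1: { [D → ( .] }  — reduce
  I2: { [Y → * . (] }  — shift
  I3: { [D' → D .] }  — accept
  I4: { [X → . id D D], [X → . id], [X → .], [Y → X . X] }  — shift, reduce
  I5: { [D → Y .] }  — reduce
  I6: { [D → . (], [D → . Y], [D → . id D Y], [D → id . D Y], [X → . id D D], [X → . id], [X → .], [X → id . D D], [X → id .], [Y → . * (], [Y → . X X] }  — shift, 2 reduces
  I7: { [D → . (], [D → . Y], [D → . id D Y], [D → id D . Y], [X → . id D D], [X → . id], [X → .], [X → id D . D], [Y → . * (], [Y → . X X] }  — shift, reduce
  I8: { [X → id D D .] }  — reduce
  I9: { [D → Y .], [D → id D Y .] }  — 2 reduces
  I10: { [Y → X X .] }  — reduce
  I11: { [D → . (], [D → . Y], [D → . id D Y], [X → . id D D], [X → . id], [X → .], [X → id . D D], [X → id .], [Y → . * (], [Y → . X X] }  — shift, 2 reduces
  I12: { [D → . (], [D → . Y], [D → . id D Y], [X → . id D D], [X → . id], [X → .], [X → id D . D], [Y → . * (], [Y → . X X] }  — shift, reduce
  I13: { [Y → * ( .] }  — reduce

I6 contains complete items [X → .], [X → id .] — reduce-reduce conflict.
I9 contains complete items [D → Y .], [D → id D Y .] — reduce-reduce conflict.
I11 contains complete items [X → .], [X → id .] — reduce-reduce conflict.

Answer: Yes — I6: [X → .] vs [X → id .]; I9: [D → Y .] vs [D → id D Y .]; I11: [X → .] vs [X → id .]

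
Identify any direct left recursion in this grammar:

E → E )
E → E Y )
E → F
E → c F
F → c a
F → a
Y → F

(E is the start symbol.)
E → E ): LEFT RECURSIVE (starts with E)
E → E Y ): LEFT RECURSIVE (starts with E)
E → F: starts with F
E → c F: starts with c
F → c a: starts with c
F → a: starts with a
Y → F: starts with F

The grammar has direct left recursion on: E.

Answer: Yes, E is left-recursive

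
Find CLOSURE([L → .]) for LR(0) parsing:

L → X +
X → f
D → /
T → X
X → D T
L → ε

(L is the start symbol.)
To compute CLOSURE, for each item [A → α.Bβ] where B is a non-terminal, add [B → .γ] for all productions B → γ; repeat for the newly added items until nothing changes.

Start with: [L → .]
The dot is at the end, so nothing is added.

CLOSURE = { [L → .] }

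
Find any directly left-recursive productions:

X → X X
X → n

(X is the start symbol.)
X → X X: LEFT RECURSIVE (starts with X)
X → n: starts with n

The grammar has direct left recursion on: X.

Answer: Yes, X is left-recursive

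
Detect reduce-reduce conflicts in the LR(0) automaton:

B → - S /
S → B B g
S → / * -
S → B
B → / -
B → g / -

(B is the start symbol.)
No reduce-reduce conflicts

A reduce-reduce conflict occurs when an LR(0) state has two complete items [A → α .] and [B → β .] — both call for a reduction, and with no lookahead the parser cannot choose between them.

Augment with B' → B and build the canonical LR(0) collection (I0 = CLOSURE({[B' → . B]}), then GOTO on every symbol after a dot until no new states appear). It has 16 states:
  I0: { [B → . - S /], [B → . / -], [B → . g / -], [B' → . B] }  — shift
  I1: { [B → - . S /], [B → . - S /], [B → . / -], [B → . g / -], [S → . / * -], [S → . B B g], [S → . B] }  — shift
  I2: { [B → / . -] }  — shift
  I3: { [B' → B .] }  — accept
  I4: { [B → g . / -] }  — shift
  I5: { [B → g / . -] }  — shift
  I6: { [B → g / - .] }  — reduce
  I7: { [B → / - .] }  — reduce
  I8: { [B → / . -], [S → / . * -] }  — shift
  I9: { [B → . - S /], [B → . / -], [B → . g / -], [S → B . B g], [S → B .] }  — shift, reduce
  I10: { [B → - S . /] }  — shift
  I11: { [B → - S / .] }  — reduce
  I12: { [S → B B . g] }  — shift
  I13: { [S → B B g .] }  — reduce
  I14: { [S → / * . -] }  — shift
  I15: { [S → / * - .] }  — reduce

No state contains more than one complete item.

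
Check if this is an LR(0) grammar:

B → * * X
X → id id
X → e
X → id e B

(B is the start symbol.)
A grammar is LR(0) if no state in the canonical LR(0) collection has:
  - both a shift item (dot before a terminal) and a complete item (shift-reduce conflict), or
  - two or more complete items (reduce-reduce conflict; the accept item [B' → B .] counts as a complete item here).

Augment with B' → B and build the canonical LR(0) collection (I0 = CLOSURE({[B' → . B]}), then GOTO on every symbol after a dot until no new states appear). It has 10 states:
  I0: { [B → . * * X], [B' → . B] }  — shift
  I1: { [B → * . * X] }  — shift
  I2: { [B' → B .] }  — accept
  I3: { [B → * * . X], [X → . e], [X → . id e B], [X → . id id] }  — shift
  I4: { [B → * * X .] }  — reduce
  I5: { [X → e .] }  — reduce
  I6: { [X → id . e B], [X → id . id] }  — shift
  I7: { [B → . * * X], [X → id e . B] }  — shift
  I8: { [X → id id .] }  — reduce
  I9: { [X → id e B .] }  — reduce

Every state is either a pure shift/goto state or contains exactly one complete item and nothing to shift — no conflicts. The grammar is LR(0).

Answer: Yes, the grammar is LR(0)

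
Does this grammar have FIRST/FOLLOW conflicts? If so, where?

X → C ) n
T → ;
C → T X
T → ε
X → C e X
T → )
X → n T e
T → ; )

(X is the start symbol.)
Yes. T → ';' with FOLLOW(T) on { ';' }; T → ')' with FOLLOW(T) on { ')' }; T → ';' ')' with FOLLOW(T) on { ';' }

A FIRST/FOLLOW conflict occurs when a non-terminal N has a nullable alternative N → β (β ⇒* ε) and another alternative N → α with FIRST(α) ∩ FOLLOW(N) ≠ ∅: on such a lookahead the parser cannot decide between expanding α and letting N vanish via β.

Nullable non-terminals: T.

T: nullable alternative(s) T → ε; FOLLOW(T) = { ')', ';', 'e', 'n' }
  T → ;: FIRST \ {ε} = { ';' } — overlaps FOLLOW(T) on { ';' }: CONFLICT
  T → ε: FIRST \ {ε} = { } — this is the only nullable alternative, skip
  T → ): FIRST \ {ε} = { ')' } — overlaps FOLLOW(T) on { ')' }: CONFLICT
  T → ; ): FIRST \ {ε} = { ';' } — overlaps FOLLOW(T) on { ';' }: CONFLICT

C, X have no nullable alternative, so no FIRST/FOLLOW check is needed there.

So the grammar has 3 FIRST/FOLLOW conflicts (marked CONFLICT above).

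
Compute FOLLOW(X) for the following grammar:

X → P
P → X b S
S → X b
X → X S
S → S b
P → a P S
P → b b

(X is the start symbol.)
{ $, 'a', 'b' }

To compute FOLLOW(X), find every occurrence of X on a right-hand side N → α X β: add FIRST(β) \ {ε}, and if β is empty or nullable also add FOLLOW(N). Iterate to a fixed point.

X is the start symbol, so $ ∈ FOLLOW(X).
In P → X b S: X is followed by b S, add FIRST(b S) \ {ε} = { 'b' }
In S → X b: X is followed by b, add FIRST(b) \ {ε} = { 'b' }
In X → X S: X is followed by S, add FIRST(S) \ {ε} = { 'a', 'b' }

Taking the union: FOLLOW(X) = { $, 'a', 'b' }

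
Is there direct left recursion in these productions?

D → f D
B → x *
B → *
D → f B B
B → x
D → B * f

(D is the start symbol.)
No direct left recursion

Direct left recursion occurs when N → N α for some non-terminal N (the right-hand side begins with the left-hand side itself).

D → f D: starts with f
B → x *: starts with x
B → *: starts with '*'
D → f B B: starts with f
B → x: starts with x
D → B * f: starts with B

No direct left recursion found.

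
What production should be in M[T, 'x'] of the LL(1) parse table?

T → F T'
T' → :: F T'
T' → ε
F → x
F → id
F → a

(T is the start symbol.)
T → F T'

To find M[T, 'x'], we find productions for T where 'x' is in the predict set (PREDICT(N → α) = (FIRST(α) \ {ε}) ∪ (FOLLOW(N) if α ⇒* ε)).

Relevant sets:
  FIRST(F) = { 'a', 'id', 'x' }

T → F T': PREDICT = { 'a', 'id', 'x' }
  'x' is in predict set, so this production goes in M[T, 'x']

M[T, 'x'] = T → F T'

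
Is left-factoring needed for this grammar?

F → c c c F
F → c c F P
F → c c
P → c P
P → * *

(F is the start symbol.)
Left-factoring is needed when two productions for the same non-terminal
share a common prefix on the right-hand side.

Productions for F:
  F → c c c F
  F → c c F P
  F → c c
Productions for P:
  P → c P
  P → * *

Found common prefix 'c c' in productions for F

Answer: Yes, F has productions with common prefix 'c c'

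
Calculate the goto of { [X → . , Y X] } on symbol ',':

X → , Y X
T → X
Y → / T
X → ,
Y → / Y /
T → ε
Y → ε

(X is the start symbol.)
{ [X → , . Y X], [Y → . / T], [Y → . / Y /], [Y → .] }

GOTO(I, ',') = CLOSURE({ [A → αX.β] : [A → α.Xβ] ∈ I, X = ',' })

Items with dot before ',', with the dot advanced:
  [X → . , Y X] → [X → , . Y X]
Closure of the advanced items:
  [X → , . Y X] has the dot before Y: add [Y → . / T], [Y → . / Y /], [Y → .]

GOTO = { [X → , . Y X], [Y → . / T], [Y → . / Y /], [Y → .] }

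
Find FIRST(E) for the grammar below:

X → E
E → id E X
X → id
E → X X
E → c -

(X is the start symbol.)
To compute FIRST(E), examine every production with E on the left-hand side, reading each right-hand side left to right until a non-nullable symbol is reached.

FIRST sets of the other non-terminals involved (by the same procedure, iterated to a fixed point):
  FIRST(X) = { 'c', 'id' }

From E → id E X:
  - id is a terminal: add 'id' and stop
From E → X X:
  - X is a non-terminal: add FIRST(X) \ {ε} = { 'c', 'id' }
    X is not nullable, so stop
From E → c -:
  - c is a terminal: add 'c' and stop

Collecting: FIRST(E) = { 'c', 'id' }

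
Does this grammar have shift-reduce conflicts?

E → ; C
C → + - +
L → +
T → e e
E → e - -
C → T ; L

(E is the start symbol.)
No shift-reduce conflicts

Augment with E' → E and build the canonical LR(0) collection (I0 = CLOSURE({[E' → . E]}), then GOTO on every symbol after a dot until no new states appear). It has 16 states:
  I0: { [E → . ; C], [E → . e - -], [E' → . E] }  — shift
  I1: { [C → . + - +], [C → . T ; L], [E → ; . C], [T → . e e] }  — shift
  I2: { [E' → E .] }  — accept
  I3: { [E → e . - -] }  — shift
  I4: { [E → e - . -] }  — shift
  I5: { [E → e - - .] }  — reduce
  I6: { [C → + . - +] }  — shift
  I7: { [E → ; C .] }  — reduce
  I8: { [C → T . ; L] }  — shift
  I9: { [T → e . e] }  — shift
  I10: { [T → e e .] }  — reduce
  I11: { [C → T ; . L], [L → . +] }  — shift
  I12: { [L → + .] }  — reduce
  I13: { [C → T ; L .] }  — reduce
  I14: { [C → + - . +] }  — shift
  I15: { [C → + - + .] }  — reduce

No state contains both a complete item and a shift item.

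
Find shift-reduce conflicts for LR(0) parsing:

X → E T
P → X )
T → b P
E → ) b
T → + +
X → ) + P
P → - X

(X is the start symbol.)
Augment with X' → X and build the canonical LR(0) collection (I0 = CLOSURE({[X' → . X]}), then GOTO on every symbol after a dot until no new states appear). It has 16 states:
  I0: { [E → . ) b], [X → . ) + P], [X → . E T], [X' → . X] }  — shift
  I1: { [E → ) . b], [X → ) . + P] }  — shift
  I2: { [T → . + +], [T → . b P], [X → E . T] }  — shift
  I3: { [X' → X .] }  — accept
  I4: { [T → + . +] }  — shift
  I5: { [X → E T .] }  — reduce
  I6: { [E → . ) b], [P → . - X], [P → . X )], [T → b . P], [X → . ) + P], [X → . E T] }  — shift
  I7: { [E → . ) b], [P → - . X], [X → . ) + P], [X → . E T] }  — shift
  I8: { [T → b P .] }  — reduce
  I9: { [P → X . )] }  — shift
  I10: { [P → X ) .] }  — reduce
  I11: { [P → - X .] }  — reduce
  I12: { [T → + + .] }  — reduce
  I13: { [E → . ) b], [P → . - X], [P → . X )], [X → ) + . P], [X → . ) + P], [X → . E T] }  — shift
  I14: { [E → ) b .] }  — reduce
  I15: { [X → ) + P .] }  — reduce

No state contains both a complete item and a shift item.

Answer: No shift-reduce conflicts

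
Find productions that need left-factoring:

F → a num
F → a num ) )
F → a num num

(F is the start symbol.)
Yes, F has productions with common prefix 'a num'

Left-factoring is needed when two productions for the same non-terminal
share a common prefix on the right-hand side.

Productions for F:
  F → a num
  F → a num ) )
  F → a num num

Found common prefix 'a num' in productions for F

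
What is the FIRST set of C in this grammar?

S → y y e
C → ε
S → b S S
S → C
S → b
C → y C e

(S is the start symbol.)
From C → ε:
  - ε-production, so ε ∈ FIRST(C)
From C → y C e:
  - y is a terminal: add 'y' and stop

Collecting: FIRST(C) = { 'y', ε }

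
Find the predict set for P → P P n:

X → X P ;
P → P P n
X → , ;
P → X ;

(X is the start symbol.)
PREDICT(P → P P n) = (FIRST(RHS) \ {ε}) ∪ (FOLLOW(P) if ε ∈ FIRST(RHS), i.e. RHS ⇒* ε)
FIRST(P) = { ',' }
FIRST(P P n) = { ',' }
ε ∉ FIRST(P P n), so FOLLOW(P) is not added.
PREDICT(P → P P n) = { ',' }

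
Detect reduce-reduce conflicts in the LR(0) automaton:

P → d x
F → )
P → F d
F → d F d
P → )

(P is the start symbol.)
Yes — I1: [F → ) .] vs [P → ) .]

A reduce-reduce conflict occurs when an LR(0) state has two complete items [A → α .] and [B → β .] — both call for a reduction, and with no lookahead the parser cannot choose between them.

Augment with P' → P and build the canonical LR(0) collection (I0 = CLOSURE({[P' → . P]}), then GOTO on every symbol after a dot until no new states appear). It has 11 states:
  I0: { [F → . )], [F → . d F d], [P → . )], [P → . F d], [P → . d x], [P' → . P] }  — shift
  I1: { [F → ) .], [P → ) .] }  — 2 reduces
  I2: { [P → F . d] }  — shift
  I3: { [P' → P .] }  — accept
  I4: { [F → . )], [F → . d F d], [F → d . F d], [P → d . x] }  — shift
  I5: { [F → ) .] }  — reduce
  I6: { [F → d F . d] }  — shift
  I7: { [F → . )], [F → . d F d], [F → d . F d] }  — shift
  I8: { [P → d x .] }  — reduce
  I9: { [F → d F d .] }  — reduce
  I10: { [P → F d .] }  — reduce

I1 contains complete items [F → ) .], [P → ) .] — reduce-reduce conflict.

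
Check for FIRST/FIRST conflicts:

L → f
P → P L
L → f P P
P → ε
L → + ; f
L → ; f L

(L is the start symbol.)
Yes. L → f / L → f P P on { 'f' }

FIRST sets of the non-terminals at (or reachable through a nullable prefix from) the front of some alternative:
  FIRST(P) = { '+', ';', 'f', ε }
  FIRST(L) = { '+', ';', 'f' }

Productions for L:
  L → f: FIRST = { 'f' }
  L → f P P: FIRST = { 'f' }
  L → + ; f: FIRST = { '+' }
  L → ; f L: FIRST = { ';' }
Productions for P:
  P → P L: FIRST = { '+', ';', 'f' }
  P → ε: FIRST = { ε }

Conflict for L: L → f and L → f P P
  Overlap: { 'f' }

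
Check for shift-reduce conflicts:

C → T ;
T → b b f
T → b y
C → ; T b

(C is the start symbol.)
Augment with C' → C and build the canonical LR(0) collection (I0 = CLOSURE({[C' → . C]}), then GOTO on every symbol after a dot until no new states appear). It has 11 states:
  I0: { [C → . ; T b], [C → . T ;], [C' → . C], [T → . b b f], [T → . b y] }  — shift
  I1: { [C → ; . T b], [T → . b b f], [T → . b y] }  — shift
  I2: { [C' → C .] }  — accept
  I3: { [C → T . ;] }  — shift
  I4: { [T → b . b f], [T → b . y] }  — shift
  I5: { [T → b b . f] }  — shift
  I6: { [T → b y .] }  — reduce
  I7: { [T → b b f .] }  — reduce
  I8: { [C → T ; .] }  — reduce
  I9: { [C → ; T . b] }  — shift
  I10: { [C → ; T b .] }  — reduce

No state contains both a complete item and a shift item.

Answer: No shift-reduce conflicts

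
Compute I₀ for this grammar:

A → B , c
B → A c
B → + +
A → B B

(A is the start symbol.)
{ [A → . B , c], [A → . B B], [A' → . A], [B → . + +], [B → . A c] }

First, augment the grammar with A' → A
I₀ = CLOSURE({ [A' → . A] }):
  [A' → . A] has the dot before A: add [A → . B , c], [A → . B B]
  [A → . B , c] has the dot before B: add [B → . A c], [B → . + +]
No further items can be added.

I₀ = { [A → . B , c], [A → . B B], [A' → . A], [B → . + +], [B → . A c] }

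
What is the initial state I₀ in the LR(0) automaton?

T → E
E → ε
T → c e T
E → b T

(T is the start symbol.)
First, augment the grammar with T' → T
I₀ = CLOSURE({ [T' → . T] }):
  [T' → . T] has the dot before T: add [T → . E], [T → . c e T]
  [T → . E] has the dot before E: add [E → .], [E → . b T]
No further items can be added.

I₀ = { [E → . b T], [E → .], [T → . E], [T → . c e T], [T' → . T] }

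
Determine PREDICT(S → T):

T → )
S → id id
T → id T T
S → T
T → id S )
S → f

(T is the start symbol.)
PREDICT(S → T) = (FIRST(RHS) \ {ε}) ∪ (FOLLOW(S) if ε ∈ FIRST(RHS), i.e. RHS ⇒* ε)
FIRST(T) = { ')', 'id' }
FIRST(T) = { ')', 'id' }
ε ∉ FIRST(T), so FOLLOW(S) is not added.
PREDICT(S → T) = { ')', 'id' }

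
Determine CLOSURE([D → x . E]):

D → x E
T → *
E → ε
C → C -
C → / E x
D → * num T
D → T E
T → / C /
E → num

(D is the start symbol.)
{ [D → x . E], [E → . num], [E → .] }

Start with: [D → x . E]
  [D → x . E] has the dot before E: add [E → .], [E → . num]
No further items can be added.

CLOSURE = { [D → x . E], [E → . num], [E → .] }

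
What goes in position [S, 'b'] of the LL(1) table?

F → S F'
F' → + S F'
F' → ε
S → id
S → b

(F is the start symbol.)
To find M[S, 'b'], we find productions for S where 'b' is in the predict set (PREDICT(N → α) = (FIRST(α) \ {ε}) ∪ (FOLLOW(N) if α ⇒* ε)).

S → id: PREDICT = { 'id' }
S → b: PREDICT = { 'b' }
  'b' is in predict set, so this production goes in M[S, 'b']

M[S, 'b'] = S → b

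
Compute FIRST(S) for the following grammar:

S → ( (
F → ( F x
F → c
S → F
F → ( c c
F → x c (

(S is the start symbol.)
To compute FIRST(S), examine every production with S on the left-hand side, reading each right-hand side left to right until a non-nullable symbol is reached.

FIRST sets of the other non-terminals involved (by the same procedure, iterated to a fixed point):
  FIRST(F) = { '(', 'c', 'x' }

From S → ( (:
  - '(' is a terminal: add '(' and stop
From S → F:
  - F is a non-terminal: add FIRST(F) \ {ε} = { '(', 'c', 'x' }
    F is not nullable, so stop

Collecting: FIRST(S) = { '(', 'c', 'x' }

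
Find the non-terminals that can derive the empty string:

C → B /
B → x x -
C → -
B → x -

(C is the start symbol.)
None

A non-terminal is nullable if it can derive ε (the empty string): either it has an ε-production, or it has a production whose right-hand side consists entirely of nullable non-terminals.

There are no ε-productions, so no non-terminal can derive ε.
No non-terminals are nullable.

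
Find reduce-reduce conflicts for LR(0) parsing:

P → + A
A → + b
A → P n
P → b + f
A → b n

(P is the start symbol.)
Augment with P' → P and build the canonical LR(0) collection (I0 = CLOSURE({[P' → . P]}), then GOTO on every symbol after a dot until no new states appear). It has 13 states:
  I0: { [P → . + A], [P → . b + f], [P' → . P] }  — shift
  I1: { [A → . + b], [A → . P n], [A → . b n], [P → + . A], [P → . + A], [P → . b + f] }  — shift
  I2: { [P' → P .] }  — accept
  I3: { [P → b . + f] }  — shift
  I4: { [P → b + . f] }  — shift
  I5: { [P → b + f .] }  — reduce
  I6: { [A → + . b], [A → . + b], [A → . P n], [A → . b n], [P → + . A], [P → . + A], [P → . b + f] }  — shift
  I7: { [P → + A .] }  — reduce
  I8: { [A → P . n] }  — shift
  I9: { [A → b . n], [P → b . + f] }  — shift
  I10: { [A → b n .] }  — reduce
  I11: { [A → P n .] }  — reduce
  I12: { [A → + b .], [A → b . n], [P → b . + f] }  — shift, reduce

No state contains more than one complete item.

Answer: No reduce-reduce conflicts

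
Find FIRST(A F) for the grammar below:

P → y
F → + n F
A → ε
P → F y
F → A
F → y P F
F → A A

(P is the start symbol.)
{ '+', 'y', ε }

FIRST sets of the non-terminals involved (from the grammar, by fixed-point iteration):
  FIRST(A) = { ε }
  FIRST(F) = { '+', 'y', ε }

To compute FIRST(A F), process the symbols left to right:
Symbol A is a non-terminal. Add FIRST(A) \ {ε} = { }
A is nullable (ε ∈ FIRST(A)), continue to the next symbol.
Symbol F is a non-terminal. Add FIRST(F) \ {ε} = { '+', 'y' }
F is nullable (ε ∈ FIRST(F)), continue to the next symbol.
All symbols are nullable, so ε is in the result.
FIRST(A F) = { '+', 'y', ε }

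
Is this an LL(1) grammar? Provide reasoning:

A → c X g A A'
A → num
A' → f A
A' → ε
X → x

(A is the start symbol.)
A grammar is LL(1) if for each non-terminal N with multiple productions, the predict sets of those productions are pairwise disjoint, where PREDICT(N → α) = (FIRST(α) \ {ε}) ∪ (FOLLOW(N) if α ⇒* ε).

Relevant sets:
  FOLLOW(A') = { $, 'f' }

For A:
  PREDICT(A → c X g A A') = { 'c' }
  PREDICT(A → num) = { 'num' }
For A':
  PREDICT(A' → f A) = { 'f' }
  PREDICT(A' → ε) = { $, 'f' }
X has a single production, so nothing to check there.

Conflict found: Predict set conflict for A': { 'f' }
The grammar is NOT LL(1).

Answer: No. Predict set conflict for A': { 'f' }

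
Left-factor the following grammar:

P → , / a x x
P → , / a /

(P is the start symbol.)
Left-factoring transforms A → αβ₁ | αβ₂ into A → αA' and A' → β₁ | β₂
(α is the longest common prefix among the alternatives). Repeat until
no nonterminal has two alternatives with a common prefix.

Round 1: P has alternatives sharing prefix ', / a'. Introduce P': P → , / a P'
  Add: P' → x x
  Add: P' → /

No remaining common prefixes — done.

Resulting grammar:
P → , / a P'
P' → x x
P' → /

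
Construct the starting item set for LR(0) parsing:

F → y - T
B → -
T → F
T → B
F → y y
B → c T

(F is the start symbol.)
First, augment the grammar with F' → F
I₀ = CLOSURE({ [F' → . F] }):
  [F' → . F] has the dot before F: add [F → . y - T], [F → . y y]
No further items can be added.

I₀ = { [F → . y - T], [F → . y y], [F' → . F] }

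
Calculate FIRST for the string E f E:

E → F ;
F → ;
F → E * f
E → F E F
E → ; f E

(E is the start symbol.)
FIRST sets of the non-terminals involved (from the grammar, by fixed-point iteration):
  FIRST(E) = { ';' }

To compute FIRST(E f E), process the symbols left to right:
Symbol E is a non-terminal. Add FIRST(E) \ {ε} = { ';' }
E is not nullable (ε ∉ FIRST(E)), so stop here.
FIRST(E f E) = { ';' }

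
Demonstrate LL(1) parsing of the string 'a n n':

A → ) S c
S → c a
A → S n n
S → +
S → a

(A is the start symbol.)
LL(1) parsing maintains a stack (initially the start symbol over $) and the input. At each step: if the stack top is a terminal, match it against the current input token; if it is a non-terminal N, replace it with the RHS of M[N, lookahead] (the unique production whose predict set contains the lookahead).

Stack is shown with the top on the left.

Stack    Input    Action
------------------------
A $      a n n $  output A → S n n
S n n $  a n n $  output S → a
a n n $  a n n $  match 'a'
n n $    n n $    match 'n'
n $      n $      match 'n'
$        $        accept

The string is accepted.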